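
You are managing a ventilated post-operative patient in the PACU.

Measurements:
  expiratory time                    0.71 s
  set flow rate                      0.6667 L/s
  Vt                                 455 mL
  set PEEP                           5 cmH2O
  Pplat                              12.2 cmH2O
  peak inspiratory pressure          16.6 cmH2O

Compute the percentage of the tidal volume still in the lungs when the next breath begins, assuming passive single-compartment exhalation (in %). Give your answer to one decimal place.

18.2

R = (PIP − Pplat)/V̇ = (16.6 − 12.2) / 0.6667 = 4.4/0.6667 = 6.6 cmH2O·s/L.
C = Vt/(Pplat − PEEP) = 455.0 / (12.2 − 5) = 455.0/7.2 = 63.194 mL/cmH2O.
τ = R × C = 6.6 × 0.06319 L/cmH2O = 0.4171 s.
Fraction remaining at end-expiration = e^(−Te/τ) = e^(−0.71/0.4171) = 0.1823 → 18.23%.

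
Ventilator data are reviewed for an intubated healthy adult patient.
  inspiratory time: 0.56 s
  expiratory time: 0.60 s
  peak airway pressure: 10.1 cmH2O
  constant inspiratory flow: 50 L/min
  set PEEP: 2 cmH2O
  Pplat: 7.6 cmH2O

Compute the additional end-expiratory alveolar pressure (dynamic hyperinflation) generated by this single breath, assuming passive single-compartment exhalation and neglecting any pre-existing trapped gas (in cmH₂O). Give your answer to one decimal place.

0.5

Flow: 50 L/min ÷ 60 = 0.8333 L/s.
Vt = flow × Ti = 0.8333 L/s × 0.56 s × 1000 mL/L = 466.65 mL.
R = (PIP − Pplat)/V̇ = (10.1 − 7.6) / 0.8333 = 2.5/0.8333 = 3.0 cmH2O·s/L.
C = Vt/(Pplat − PEEP) = 466.65 / (7.6 − 2) = 466.65/5.6 = 83.33 mL/cmH2O.
τ = R × C = 3.0 × 0.08333 L/cmH2O = 0.25 s.
Fraction remaining = e^(−Te/τ) = e^(−0.60/0.25) = 0.09072; trapped volume = 466.65 × 0.09072 = 42.334 mL.
Additional alveolar pressure from trapping ≈ V_trapped / C = 42.334 / 83.33 = 0.508 cmH2O.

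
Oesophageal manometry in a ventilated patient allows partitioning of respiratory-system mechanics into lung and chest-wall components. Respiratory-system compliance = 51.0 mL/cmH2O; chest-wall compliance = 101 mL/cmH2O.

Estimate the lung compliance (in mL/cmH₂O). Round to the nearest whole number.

103

1/CL = 1/Crs − 1/Ccw.
1/CL = 1/51.0 − 1/101 = 0.009707.
CL = 103.02 mL/cmH2O.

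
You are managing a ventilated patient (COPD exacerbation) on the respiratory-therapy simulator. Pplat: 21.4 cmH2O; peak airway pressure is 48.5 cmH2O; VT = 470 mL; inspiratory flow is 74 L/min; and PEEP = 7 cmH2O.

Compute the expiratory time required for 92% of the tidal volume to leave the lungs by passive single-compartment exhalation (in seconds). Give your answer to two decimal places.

Flow: 74 L/min ÷ 60 = 1.2333 L/s.
R = (PIP − Pplat)/V̇ = (48.5 − 21.4) / 1.2333 = 27.1/1.2333 = 21.974 cmH2O·s/L.
C = Vt/(Pplat − PEEP) = 470.0 / (21.4 − 7) = 470.0/14.4 = 32.639 mL/cmH2O.
τ = R × C = 21.974 × 0.03264 L/cmH2O = 0.7172 s.
t = −τ·ln(1 − 0.92) = −0.7172·ln(0.08) = 1.811 s.

1.81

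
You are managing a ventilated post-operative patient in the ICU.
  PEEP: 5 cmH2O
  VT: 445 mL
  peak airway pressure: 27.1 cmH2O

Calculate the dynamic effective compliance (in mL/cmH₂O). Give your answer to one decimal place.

Dynamic compliance = Vt / (PIP − PEEP) = 445 / (27.1 − 5) = 445 / 22.1 = 20.136 mL/cmH2O.

20.1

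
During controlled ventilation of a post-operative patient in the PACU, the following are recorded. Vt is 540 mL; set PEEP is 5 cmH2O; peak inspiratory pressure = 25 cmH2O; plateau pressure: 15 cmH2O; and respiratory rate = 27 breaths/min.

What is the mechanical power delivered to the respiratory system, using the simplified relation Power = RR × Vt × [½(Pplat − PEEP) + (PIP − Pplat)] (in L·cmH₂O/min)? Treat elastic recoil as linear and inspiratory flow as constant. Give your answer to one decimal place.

218.7

Per-breath work = Vt × [½(Pplat−PEEP) + (PIP−Pplat)] = 0.540 × [0.5×10.0 + 10.0] = 0.540 × 15.0 = 8.1 L·cmH2O.
Power = 27 × 8.1 = 218.7 L·cmH2O/min.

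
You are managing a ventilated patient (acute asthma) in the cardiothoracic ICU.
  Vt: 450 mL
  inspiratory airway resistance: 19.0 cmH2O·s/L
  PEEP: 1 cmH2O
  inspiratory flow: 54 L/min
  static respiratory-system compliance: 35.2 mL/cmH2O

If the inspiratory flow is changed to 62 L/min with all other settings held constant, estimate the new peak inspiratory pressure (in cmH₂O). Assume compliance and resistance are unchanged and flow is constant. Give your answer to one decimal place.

33.4

Flow: 54 L/min ÷ 60 = 0.9 L/s.
New flow: 62 L/min ÷ 60 = 1.0333 L/s.
PIP = Vt/C + R·V̇ + PEEP (constant-flow equation of motion).
Only the resistive term changes: ΔPIP = R × ΔV̇ = 19.0 × (1.0333 − 0.9) = 19.0 × 0.1333 = 2.533 cmH2O.
Original PIP = 450/35.2 + 19.0×0.9 + 1 = 30.884 cmH2O; new PIP = 30.884 + (2.533) = 33.417 cmH2O.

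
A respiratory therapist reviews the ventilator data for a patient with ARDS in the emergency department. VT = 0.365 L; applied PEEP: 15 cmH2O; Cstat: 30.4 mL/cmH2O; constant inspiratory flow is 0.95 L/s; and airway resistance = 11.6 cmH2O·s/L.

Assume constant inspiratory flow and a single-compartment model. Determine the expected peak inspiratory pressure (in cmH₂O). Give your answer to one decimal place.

Equation of motion (constant flow): PIP = Vt/C + R·V̇ + PEEP.
PIP = 365/30.4 + 11.6×0.95 + 15 = 12.007 + 11.02 + 15 = 38.027 cmH2O.

38.0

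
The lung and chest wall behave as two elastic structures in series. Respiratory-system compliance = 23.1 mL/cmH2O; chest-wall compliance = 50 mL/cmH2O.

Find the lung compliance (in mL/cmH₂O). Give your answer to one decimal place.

42.9

1/CL = 1/Crs − 1/Ccw.
1/CL = 1/23.1 − 1/50 = 0.02329.
CL = 42.937 mL/cmH2O.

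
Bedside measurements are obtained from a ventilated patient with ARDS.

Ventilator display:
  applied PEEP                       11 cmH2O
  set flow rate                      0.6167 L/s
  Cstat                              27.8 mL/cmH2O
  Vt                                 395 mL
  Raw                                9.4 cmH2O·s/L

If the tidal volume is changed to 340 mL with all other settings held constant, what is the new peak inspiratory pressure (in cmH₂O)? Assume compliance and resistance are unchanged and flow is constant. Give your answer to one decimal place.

PIP = Vt/C + R·V̇ + PEEP (constant-flow equation of motion).
Only the elastic term changes: ΔPIP = ΔVt / C = (340 − 395) / 27.8 = -1.978 cmH2O.
Original PIP = 395/27.8 + 9.4×0.6167 + 11 = 31.006 cmH2O; new PIP = 31.006 + (-1.978) = 29.028 cmH2O.

29.0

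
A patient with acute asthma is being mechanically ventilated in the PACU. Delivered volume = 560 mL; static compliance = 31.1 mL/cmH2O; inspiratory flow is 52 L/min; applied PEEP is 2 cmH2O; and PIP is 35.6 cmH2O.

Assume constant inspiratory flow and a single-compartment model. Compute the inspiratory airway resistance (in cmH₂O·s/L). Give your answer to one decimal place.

Flow: 52 L/min ÷ 60 = 0.8667 L/s.
Equation of motion (constant flow): PIP = Vt/C + R·V̇ + PEEP.
R·V̇ = PIP − Vt/C − PEEP = 35.6 − 560/31.1 − 2 = 35.6 − 18.006 − 2 = 15.594 cmH2O.
R = 15.594 / 0.8667 = 17.992 cmH2O·s/L.

18.0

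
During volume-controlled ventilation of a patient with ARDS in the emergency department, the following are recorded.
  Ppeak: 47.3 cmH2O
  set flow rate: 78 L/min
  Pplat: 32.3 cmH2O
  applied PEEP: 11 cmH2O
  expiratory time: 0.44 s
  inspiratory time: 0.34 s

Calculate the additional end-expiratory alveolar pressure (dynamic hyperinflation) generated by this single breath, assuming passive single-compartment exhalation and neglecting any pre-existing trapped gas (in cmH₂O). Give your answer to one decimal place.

Flow: 78 L/min ÷ 60 = 1.3 L/s.
Vt = flow × Ti = 1.3 L/s × 0.34 s × 1000 mL/L = 442.0 mL.
R = (PIP − Pplat)/V̇ = (47.3 − 32.3) / 1.3 = 15.0/1.3 = 11.538 cmH2O·s/L.
C = Vt/(Pplat − PEEP) = 442.0 / (32.3 − 11) = 442.0/21.3 = 20.751 mL/cmH2O.
τ = R × C = 11.538 × 0.02075 L/cmH2O = 0.2394 s.
Fraction remaining = e^(−Te/τ) = e^(−0.44/0.2394) = 0.1591; trapped volume = 442.0 × 0.1591 = 70.322 mL.
Additional alveolar pressure from trapping ≈ V_trapped / C = 70.322 / 20.751 = 3.389 cmH2O.

3.4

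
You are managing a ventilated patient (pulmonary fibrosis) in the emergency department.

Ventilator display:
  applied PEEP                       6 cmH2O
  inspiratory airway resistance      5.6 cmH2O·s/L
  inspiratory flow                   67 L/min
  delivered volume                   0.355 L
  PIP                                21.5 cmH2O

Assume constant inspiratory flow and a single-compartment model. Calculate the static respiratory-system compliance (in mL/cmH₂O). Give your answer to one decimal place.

38.4

Flow: 67 L/min ÷ 60 = 1.1167 L/s.
Equation of motion (constant flow): PIP = Vt/C + R·V̇ + PEEP.
Vt/C = PIP − R·V̇ − PEEP = 21.5 − 5.6×1.1167 − 6 = 21.5 − 6.254 − 6 = 9.246 cmH2O.
C = Vt / 9.246 = 355 / 9.246 = 38.395 mL/cmH2O.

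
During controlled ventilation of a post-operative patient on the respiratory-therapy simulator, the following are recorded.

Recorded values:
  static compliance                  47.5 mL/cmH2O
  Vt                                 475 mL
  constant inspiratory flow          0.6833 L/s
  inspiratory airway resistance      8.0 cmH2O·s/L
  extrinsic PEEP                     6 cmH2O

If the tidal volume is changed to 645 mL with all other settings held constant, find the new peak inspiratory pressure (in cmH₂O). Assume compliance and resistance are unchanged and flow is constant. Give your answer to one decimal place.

PIP = Vt/C + R·V̇ + PEEP (constant-flow equation of motion).
Only the elastic term changes: ΔPIP = ΔVt / C = (645 − 475) / 47.5 = 3.579 cmH2O.
Original PIP = 475/47.5 + 8.0×0.6833 + 6 = 21.466 cmH2O; new PIP = 21.466 + (3.579) = 25.045 cmH2O.

25.0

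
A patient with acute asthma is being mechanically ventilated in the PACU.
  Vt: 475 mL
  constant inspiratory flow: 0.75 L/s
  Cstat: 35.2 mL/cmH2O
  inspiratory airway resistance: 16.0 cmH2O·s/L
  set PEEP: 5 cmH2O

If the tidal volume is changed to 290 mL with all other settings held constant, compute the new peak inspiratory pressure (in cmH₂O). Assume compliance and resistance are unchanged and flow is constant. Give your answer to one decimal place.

PIP = Vt/C + R·V̇ + PEEP (constant-flow equation of motion).
Only the elastic term changes: ΔPIP = ΔVt / C = (290 − 475) / 35.2 = -5.256 cmH2O.
Original PIP = 475/35.2 + 16.0×0.75 + 5 = 30.494 cmH2O; new PIP = 30.494 + (-5.256) = 25.238 cmH2O.

25.2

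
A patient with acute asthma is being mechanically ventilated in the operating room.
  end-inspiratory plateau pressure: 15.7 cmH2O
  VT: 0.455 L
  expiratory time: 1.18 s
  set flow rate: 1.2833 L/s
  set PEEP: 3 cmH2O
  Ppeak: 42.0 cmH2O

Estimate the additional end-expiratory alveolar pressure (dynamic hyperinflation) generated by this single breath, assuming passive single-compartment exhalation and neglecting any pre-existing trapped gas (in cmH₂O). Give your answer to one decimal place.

2.5

R = (PIP − Pplat)/V̇ = (42.0 − 15.7) / 1.2833 = 26.3/1.2833 = 20.494 cmH2O·s/L.
C = Vt/(Pplat − PEEP) = 455.0 / (15.7 − 3) = 455.0/12.7 = 35.827 mL/cmH2O.
τ = R × C = 20.494 × 0.03583 L/cmH2O = 0.7343 s.
Fraction remaining = e^(−Te/τ) = e^(−1.18/0.7343) = 0.2005; trapped volume = 455.0 × 0.2005 = 91.228 mL.
Additional alveolar pressure from trapping ≈ V_trapped / C = 91.228 / 35.827 = 2.546 cmH2O.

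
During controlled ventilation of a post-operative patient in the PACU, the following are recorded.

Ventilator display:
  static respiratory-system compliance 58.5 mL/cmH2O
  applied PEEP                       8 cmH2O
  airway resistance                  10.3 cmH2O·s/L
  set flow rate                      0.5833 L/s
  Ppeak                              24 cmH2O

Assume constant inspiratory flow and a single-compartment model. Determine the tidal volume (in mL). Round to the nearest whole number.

Equation of motion (constant flow): PIP = Vt/C + R·V̇ + PEEP.
Vt/C = PIP − R·V̇ − PEEP = 24 − 6.008 − 8 = 9.992 cmH2O.
Vt = C × 9.992 = 58.5 × 9.992 = 584.53 mL.

585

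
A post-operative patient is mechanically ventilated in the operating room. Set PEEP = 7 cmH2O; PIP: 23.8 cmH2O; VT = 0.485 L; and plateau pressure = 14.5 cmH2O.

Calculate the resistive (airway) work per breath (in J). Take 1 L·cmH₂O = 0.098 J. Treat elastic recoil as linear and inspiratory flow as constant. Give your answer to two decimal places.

0.44

With constant inspiratory flow the resistive pressure is constant at PIP − Pplat = 23.8 − 14.5 = 9.3 cmH2O, so resistive work = 9.3 × 0.485 = 4.511 L·cmH2O.
× 0.098 J/(L·cmH2O) → 0.4421 J.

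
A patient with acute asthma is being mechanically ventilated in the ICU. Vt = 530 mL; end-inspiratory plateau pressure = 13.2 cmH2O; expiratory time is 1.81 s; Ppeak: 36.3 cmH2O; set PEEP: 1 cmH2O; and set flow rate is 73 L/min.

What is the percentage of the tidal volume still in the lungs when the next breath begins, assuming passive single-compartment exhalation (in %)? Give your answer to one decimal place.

11.1

Flow: 73 L/min ÷ 60 = 1.2167 L/s.
R = (PIP − Pplat)/V̇ = (36.3 − 13.2) / 1.2167 = 23.1/1.2167 = 18.986 cmH2O·s/L.
C = Vt/(Pplat − PEEP) = 530.0 / (13.2 − 1) = 530.0/12.2 = 43.443 mL/cmH2O.
τ = R × C = 18.986 × 0.04344 L/cmH2O = 0.8248 s.
Fraction remaining at end-expiration = e^(−Te/τ) = e^(−1.81/0.8248) = 0.1114 → 11.14%.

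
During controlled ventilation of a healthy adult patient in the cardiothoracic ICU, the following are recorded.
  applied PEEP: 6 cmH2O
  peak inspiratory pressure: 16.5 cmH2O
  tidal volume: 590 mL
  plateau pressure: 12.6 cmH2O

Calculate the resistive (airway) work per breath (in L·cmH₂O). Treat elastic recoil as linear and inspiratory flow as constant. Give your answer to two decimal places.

2.30

With constant inspiratory flow the resistive pressure is constant at PIP − Pplat = 16.5 − 12.6 = 3.9 cmH2O, so resistive work = 3.9 × 0.590 = 2.301 L·cmH2O.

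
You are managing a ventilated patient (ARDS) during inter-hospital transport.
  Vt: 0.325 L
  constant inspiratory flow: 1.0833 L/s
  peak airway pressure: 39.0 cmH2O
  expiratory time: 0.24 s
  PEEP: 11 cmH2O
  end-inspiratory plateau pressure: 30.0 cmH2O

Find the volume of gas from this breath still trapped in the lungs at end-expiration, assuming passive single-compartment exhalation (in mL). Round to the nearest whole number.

R = (PIP − Pplat)/V̇ = (39.0 − 30.0) / 1.0833 = 9.0/1.0833 = 8.308 cmH2O·s/L.
C = Vt/(Pplat − PEEP) = 325.0 / (30.0 − 11) = 325.0/19.0 = 17.105 mL/cmH2O.
τ = R × C = 8.308 × 0.01711 L/cmH2O = 0.1421 s.
Fraction remaining = e^(−Te/τ) = e^(−0.24/0.1421) = 0.1847.
Trapped volume = 325.0 × 0.1847 = 60.028 mL.

60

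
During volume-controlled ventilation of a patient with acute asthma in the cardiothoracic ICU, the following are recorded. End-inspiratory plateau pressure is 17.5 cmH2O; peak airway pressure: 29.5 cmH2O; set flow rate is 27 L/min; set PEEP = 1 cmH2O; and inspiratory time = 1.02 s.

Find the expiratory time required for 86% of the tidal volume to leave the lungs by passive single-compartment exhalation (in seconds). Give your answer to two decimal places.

1.46

Flow: 27 L/min ÷ 60 = 0.45 L/s.
Vt = flow × Ti = 0.45 L/s × 1.02 s × 1000 mL/L = 459.0 mL.
R = (PIP − Pplat)/V̇ = (29.5 − 17.5) / 0.45 = 12.0/0.45 = 26.667 cmH2O·s/L.
C = Vt/(Pplat − PEEP) = 459.0 / (17.5 − 1) = 459.0/16.5 = 27.818 mL/cmH2O.
τ = R × C = 26.667 × 0.02782 L/cmH2O = 0.7419 s.
t = −τ·ln(1 − 0.86) = −0.7419·ln(0.14) = 1.459 s.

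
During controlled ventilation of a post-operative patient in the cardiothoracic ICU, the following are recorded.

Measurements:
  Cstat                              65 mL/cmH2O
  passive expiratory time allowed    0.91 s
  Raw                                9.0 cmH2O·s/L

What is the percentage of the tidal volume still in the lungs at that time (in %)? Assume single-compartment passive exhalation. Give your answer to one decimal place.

τ = R × C = 9.0 × 65 mL/cmH2O = 9.0 × 0.065 L/cmH2O = 0.585 s.
Passive exhalation: V(t)/V₀ = e^(−t/τ) = e^(−0.91/0.585) = 0.2111.
Fraction remaining = 0.2111 → 21.11%.

21.1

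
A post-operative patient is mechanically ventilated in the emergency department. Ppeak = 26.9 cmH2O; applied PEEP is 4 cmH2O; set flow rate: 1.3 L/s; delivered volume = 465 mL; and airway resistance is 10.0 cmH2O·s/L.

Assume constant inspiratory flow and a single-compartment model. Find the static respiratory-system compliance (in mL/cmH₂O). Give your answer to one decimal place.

Equation of motion (constant flow): PIP = Vt/C + R·V̇ + PEEP.
Vt/C = PIP − R·V̇ − PEEP = 26.9 − 10.0×1.3 − 4 = 26.9 − 13.0 − 4 = 9.9 cmH2O.
C = Vt / 9.9 = 465 / 9.9 = 46.97 mL/cmH2O.

47.0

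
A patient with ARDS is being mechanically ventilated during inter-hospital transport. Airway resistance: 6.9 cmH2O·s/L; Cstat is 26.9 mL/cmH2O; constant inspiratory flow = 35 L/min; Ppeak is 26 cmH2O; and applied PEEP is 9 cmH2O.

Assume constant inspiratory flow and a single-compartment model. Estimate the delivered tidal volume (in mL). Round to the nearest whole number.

349

Flow: 35 L/min ÷ 60 = 0.5833 L/s.
Equation of motion (constant flow): PIP = Vt/C + R·V̇ + PEEP.
Vt/C = PIP − R·V̇ − PEEP = 26 − 4.025 − 9 = 12.975 cmH2O.
Vt = C × 12.975 = 26.9 × 12.975 = 349.03 mL.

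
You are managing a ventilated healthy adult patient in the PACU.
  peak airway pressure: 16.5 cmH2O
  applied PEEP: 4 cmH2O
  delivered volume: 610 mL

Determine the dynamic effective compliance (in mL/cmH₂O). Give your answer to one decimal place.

Dynamic compliance = Vt / (PIP − PEEP) = 610 / (16.5 − 4) = 610 / 12.5 = 48.8 mL/cmH2O.

48.8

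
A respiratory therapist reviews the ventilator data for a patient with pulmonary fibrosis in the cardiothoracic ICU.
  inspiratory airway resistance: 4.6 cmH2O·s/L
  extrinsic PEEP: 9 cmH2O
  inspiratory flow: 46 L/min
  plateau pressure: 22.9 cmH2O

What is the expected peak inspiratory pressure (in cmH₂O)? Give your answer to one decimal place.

Flow: 46 L/min ÷ 60 = 0.7667 L/s.
PIP = Pplat + Raw × flow = 22.9 + 4.6 × 0.7667 = 22.9 + 3.527 = 26.427 cmH2O.

26.4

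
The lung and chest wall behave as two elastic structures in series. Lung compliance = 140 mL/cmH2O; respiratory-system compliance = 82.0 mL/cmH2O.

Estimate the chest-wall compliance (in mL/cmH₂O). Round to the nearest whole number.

1/Ccw = 1/Crs − 1/CL.
1/Ccw = 1/82.0 − 1/140 = 0.005052.
Ccw = 197.94 mL/cmH2O.

198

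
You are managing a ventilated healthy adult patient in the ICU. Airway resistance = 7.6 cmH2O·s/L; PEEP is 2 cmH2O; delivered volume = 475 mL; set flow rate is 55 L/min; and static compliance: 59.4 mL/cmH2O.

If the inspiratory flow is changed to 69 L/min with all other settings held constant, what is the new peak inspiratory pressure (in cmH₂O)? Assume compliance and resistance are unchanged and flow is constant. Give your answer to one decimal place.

Flow: 55 L/min ÷ 60 = 0.9167 L/s.
New flow: 69 L/min ÷ 60 = 1.15 L/s.
PIP = Vt/C + R·V̇ + PEEP (constant-flow equation of motion).
Only the resistive term changes: ΔPIP = R × ΔV̇ = 7.6 × (1.15 − 0.9167) = 7.6 × 0.2333 = 1.773 cmH2O.
Original PIP = 475/59.4 + 7.6×0.9167 + 2 = 16.964 cmH2O; new PIP = 16.964 + (1.773) = 18.737 cmH2O.

18.7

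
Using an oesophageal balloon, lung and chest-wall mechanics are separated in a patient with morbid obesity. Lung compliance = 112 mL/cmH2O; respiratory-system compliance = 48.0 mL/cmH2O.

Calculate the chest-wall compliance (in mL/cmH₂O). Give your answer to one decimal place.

1/Ccw = 1/Crs − 1/CL.
1/Ccw = 1/48.0 − 1/112 = 0.0119.
Ccw = 84.034 mL/cmH2O.

84.0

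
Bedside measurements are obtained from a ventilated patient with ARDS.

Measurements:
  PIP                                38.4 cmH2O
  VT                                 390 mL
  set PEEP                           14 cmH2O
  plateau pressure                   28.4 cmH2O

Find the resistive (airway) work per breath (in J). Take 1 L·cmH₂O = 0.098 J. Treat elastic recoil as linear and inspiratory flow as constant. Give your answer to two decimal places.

0.38

With constant inspiratory flow the resistive pressure is constant at PIP − Pplat = 38.4 − 28.4 = 10.0 cmH2O, so resistive work = 10.0 × 0.390 = 3.9 L·cmH2O.
× 0.098 J/(L·cmH2O) → 0.3822 J.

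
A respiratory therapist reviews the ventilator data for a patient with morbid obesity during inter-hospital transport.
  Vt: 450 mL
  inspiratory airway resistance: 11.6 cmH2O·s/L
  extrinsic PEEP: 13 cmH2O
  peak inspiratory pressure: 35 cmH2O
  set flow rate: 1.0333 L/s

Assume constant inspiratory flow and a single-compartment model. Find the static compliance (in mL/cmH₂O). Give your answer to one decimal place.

44.9

Equation of motion (constant flow): PIP = Vt/C + R·V̇ + PEEP.
Vt/C = PIP − R·V̇ − PEEP = 35 − 11.6×1.0333 − 13 = 35 − 11.986 − 13 = 10.014 cmH2O.
C = Vt / 10.014 = 450 / 10.014 = 44.937 mL/cmH2O.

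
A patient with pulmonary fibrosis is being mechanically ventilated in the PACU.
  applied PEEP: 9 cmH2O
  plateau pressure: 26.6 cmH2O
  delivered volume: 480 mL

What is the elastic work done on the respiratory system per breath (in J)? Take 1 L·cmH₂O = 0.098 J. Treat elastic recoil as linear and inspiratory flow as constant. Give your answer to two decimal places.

0.41

Elastic work ≈ ½ × (Pplat − PEEP) × Vt = 0.5 × (26.6 − 9) × 0.480 L = 0.5 × 17.6 × 0.480 = 4.224 L·cmH2O.
× 0.098 J/(L·cmH2O) → 0.414 J.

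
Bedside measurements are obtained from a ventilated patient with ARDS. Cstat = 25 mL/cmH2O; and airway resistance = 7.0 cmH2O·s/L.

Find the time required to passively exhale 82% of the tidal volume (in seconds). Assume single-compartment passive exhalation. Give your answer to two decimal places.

τ = R × C = 7.0 × 25 mL/cmH2O = 7.0 × 0.025 L/cmH2O = 0.175 s.
Exhaled fraction f = 1 − e^(−t/τ) → t = −τ·ln(1 − f) = −0.175·ln(0.18) = 0.3001 s.

0.30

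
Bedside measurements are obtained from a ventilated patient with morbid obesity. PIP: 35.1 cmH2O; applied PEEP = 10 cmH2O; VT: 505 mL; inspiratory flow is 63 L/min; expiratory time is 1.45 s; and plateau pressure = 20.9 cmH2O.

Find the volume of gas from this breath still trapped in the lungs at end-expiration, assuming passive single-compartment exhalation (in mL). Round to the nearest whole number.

Flow: 63 L/min ÷ 60 = 1.05 L/s.
R = (PIP − Pplat)/V̇ = (35.1 − 20.9) / 1.05 = 14.2/1.05 = 13.524 cmH2O·s/L.
C = Vt/(Pplat − PEEP) = 505.0 / (20.9 − 10) = 505.0/10.9 = 46.33 mL/cmH2O.
τ = R × C = 13.524 × 0.04633 L/cmH2O = 0.6266 s.
Fraction remaining = e^(−Te/τ) = e^(−1.45/0.6266) = 0.09886.
Trapped volume = 505.0 × 0.09886 = 49.924 mL.

50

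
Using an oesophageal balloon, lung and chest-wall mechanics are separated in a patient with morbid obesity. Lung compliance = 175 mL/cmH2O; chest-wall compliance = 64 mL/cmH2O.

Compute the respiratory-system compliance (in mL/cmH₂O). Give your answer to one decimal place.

Lung and chest wall are elastances in series: 1/Crs = 1/CL + 1/Ccw.
1/Crs = 1/175 + 1/64 = 0.02134.
Crs = 46.86 mL/cmH2O.

46.9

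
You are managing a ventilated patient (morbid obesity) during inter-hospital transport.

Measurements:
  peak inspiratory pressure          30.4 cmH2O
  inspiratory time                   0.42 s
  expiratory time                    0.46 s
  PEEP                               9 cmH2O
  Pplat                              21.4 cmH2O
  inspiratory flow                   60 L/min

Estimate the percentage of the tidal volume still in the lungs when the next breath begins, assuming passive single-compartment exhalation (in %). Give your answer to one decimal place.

Flow: 60 L/min ÷ 60 = 1 L/s.
Vt = flow × Ti = 1 L/s × 0.42 s × 1000 mL/L = 420.0 mL.
R = (PIP − Pplat)/V̇ = (30.4 − 21.4) / 1 = 9.0/1 = 9.0 cmH2O·s/L.
C = Vt/(Pplat − PEEP) = 420.0 / (21.4 − 9) = 420.0/12.4 = 33.871 mL/cmH2O.
τ = R × C = 9.0 × 0.03387 L/cmH2O = 0.3048 s.
Fraction remaining at end-expiration = e^(−Te/τ) = e^(−0.46/0.3048) = 0.2211 → 22.11%.

22.1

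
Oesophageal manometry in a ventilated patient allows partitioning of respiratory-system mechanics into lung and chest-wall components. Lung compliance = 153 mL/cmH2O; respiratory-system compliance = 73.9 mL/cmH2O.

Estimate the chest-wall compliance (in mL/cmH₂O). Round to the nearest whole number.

1/Ccw = 1/Crs − 1/CL.
1/Ccw = 1/73.9 − 1/153 = 0.006996.
Ccw = 142.94 mL/cmH2O.

143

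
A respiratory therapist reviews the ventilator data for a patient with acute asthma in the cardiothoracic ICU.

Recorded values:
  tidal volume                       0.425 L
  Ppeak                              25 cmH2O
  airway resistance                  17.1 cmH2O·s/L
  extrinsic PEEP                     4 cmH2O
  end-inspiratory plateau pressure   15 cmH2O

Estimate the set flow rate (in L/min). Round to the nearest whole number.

flow = (PIP − Pplat) / Raw = (25 − 15) / 17.1 = 0.5848 L/s × 60 = 35.088 L/min.

35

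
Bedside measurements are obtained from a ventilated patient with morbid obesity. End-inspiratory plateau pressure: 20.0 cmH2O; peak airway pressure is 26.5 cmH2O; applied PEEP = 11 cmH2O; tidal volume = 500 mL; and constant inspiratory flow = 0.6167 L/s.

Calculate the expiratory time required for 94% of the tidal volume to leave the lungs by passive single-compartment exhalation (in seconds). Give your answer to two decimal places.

R = (PIP − Pplat)/V̇ = (26.5 − 20.0) / 0.6167 = 6.5/0.6167 = 10.54 cmH2O·s/L.
C = Vt/(Pplat − PEEP) = 500.0 / (20.0 − 11) = 500.0/9.0 = 55.556 mL/cmH2O.
τ = R × C = 10.54 × 0.05556 L/cmH2O = 0.5856 s.
t = −τ·ln(1 − 0.94) = −0.5856·ln(0.06) = 1.648 s.

1.65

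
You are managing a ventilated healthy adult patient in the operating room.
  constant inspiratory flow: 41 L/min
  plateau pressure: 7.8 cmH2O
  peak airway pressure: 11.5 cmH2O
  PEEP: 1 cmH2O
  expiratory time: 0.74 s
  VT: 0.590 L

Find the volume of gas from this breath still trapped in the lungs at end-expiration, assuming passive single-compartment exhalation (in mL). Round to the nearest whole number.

Flow: 41 L/min ÷ 60 = 0.6833 L/s.
R = (PIP − Pplat)/V̇ = (11.5 − 7.8) / 0.6833 = 3.7/0.6833 = 5.415 cmH2O·s/L.
C = Vt/(Pplat − PEEP) = 590.0 / (7.8 − 1) = 590.0/6.8 = 86.765 mL/cmH2O.
τ = R × C = 5.415 × 0.08677 L/cmH2O = 0.4699 s.
Fraction remaining = e^(−Te/τ) = e^(−0.74/0.4699) = 0.207.
Trapped volume = 590.0 × 0.207 = 122.13 mL.

122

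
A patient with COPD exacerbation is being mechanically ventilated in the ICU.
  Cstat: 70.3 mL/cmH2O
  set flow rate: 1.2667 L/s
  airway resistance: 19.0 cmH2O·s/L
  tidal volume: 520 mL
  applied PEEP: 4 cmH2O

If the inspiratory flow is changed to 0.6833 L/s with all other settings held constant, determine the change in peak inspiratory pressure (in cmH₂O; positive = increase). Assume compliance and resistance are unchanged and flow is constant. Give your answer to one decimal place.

-11.1

PIP = Vt/C + R·V̇ + PEEP (constant-flow equation of motion).
Only the resistive term changes: ΔPIP = R × ΔV̇ = 19.0 × (0.6833 − 1.2667) = 19.0 × -0.5834 = -11.085 cmH2O.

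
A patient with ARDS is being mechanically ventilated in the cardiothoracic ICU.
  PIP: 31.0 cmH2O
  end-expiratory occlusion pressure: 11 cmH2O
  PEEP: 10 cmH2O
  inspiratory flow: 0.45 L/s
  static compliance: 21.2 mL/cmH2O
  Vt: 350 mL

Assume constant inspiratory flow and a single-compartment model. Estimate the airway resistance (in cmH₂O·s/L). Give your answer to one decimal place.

7.8

Total PEEP = 11 cmH2O (set 10 + intrinsic 1); this is the baseline alveolar pressure.
Equation of motion (constant flow): PIP = Vt/C + R·V̇ + PEEP.
R·V̇ = PIP − Vt/C − PEEP = 31.0 − 350/21.2 − 11 = 31.0 − 16.509 − 11 = 3.491 cmH2O.
R = 3.491 / 0.45 = 7.758 cmH2O·s/L.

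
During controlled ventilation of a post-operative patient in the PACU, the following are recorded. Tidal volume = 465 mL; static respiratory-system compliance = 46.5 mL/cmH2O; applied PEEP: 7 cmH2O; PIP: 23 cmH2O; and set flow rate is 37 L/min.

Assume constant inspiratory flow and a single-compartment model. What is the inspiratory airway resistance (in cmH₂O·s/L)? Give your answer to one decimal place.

Flow: 37 L/min ÷ 60 = 0.6167 L/s.
Equation of motion (constant flow): PIP = Vt/C + R·V̇ + PEEP.
R·V̇ = PIP − Vt/C − PEEP = 23 − 465/46.5 − 7 = 23 − 10.0 − 7 = 6.0 cmH2O.
R = 6.0 / 0.6167 = 9.729 cmH2O·s/L.

9.7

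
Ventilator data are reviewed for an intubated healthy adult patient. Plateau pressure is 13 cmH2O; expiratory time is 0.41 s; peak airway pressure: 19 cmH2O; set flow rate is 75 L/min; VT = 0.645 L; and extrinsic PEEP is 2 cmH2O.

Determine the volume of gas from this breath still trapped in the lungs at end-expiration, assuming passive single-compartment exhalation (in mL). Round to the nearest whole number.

150

Flow: 75 L/min ÷ 60 = 1.25 L/s.
R = (PIP − Pplat)/V̇ = (19 − 13) / 1.25 = 6.0/1.25 = 4.8 cmH2O·s/L.
C = Vt/(Pplat − PEEP) = 645.0 / (13 − 2) = 645.0/11.0 = 58.636 mL/cmH2O.
τ = R × C = 4.8 × 0.05864 L/cmH2O = 0.2815 s.
Fraction remaining = e^(−Te/τ) = e^(−0.41/0.2815) = 0.2331.
Trapped volume = 645.0 × 0.2331 = 150.35 mL.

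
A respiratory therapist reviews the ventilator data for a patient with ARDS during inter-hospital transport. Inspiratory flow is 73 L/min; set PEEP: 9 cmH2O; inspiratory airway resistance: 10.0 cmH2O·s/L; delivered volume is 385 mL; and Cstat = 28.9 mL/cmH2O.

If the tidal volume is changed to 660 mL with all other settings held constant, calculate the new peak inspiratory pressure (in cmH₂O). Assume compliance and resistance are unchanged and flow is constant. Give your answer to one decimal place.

Flow: 73 L/min ÷ 60 = 1.2167 L/s.
PIP = Vt/C + R·V̇ + PEEP (constant-flow equation of motion).
Only the elastic term changes: ΔPIP = ΔVt / C = (660 − 385) / 28.9 = 9.516 cmH2O.
Original PIP = 385/28.9 + 10.0×1.2167 + 9 = 34.489 cmH2O; new PIP = 34.489 + (9.516) = 44.005 cmH2O.

44.0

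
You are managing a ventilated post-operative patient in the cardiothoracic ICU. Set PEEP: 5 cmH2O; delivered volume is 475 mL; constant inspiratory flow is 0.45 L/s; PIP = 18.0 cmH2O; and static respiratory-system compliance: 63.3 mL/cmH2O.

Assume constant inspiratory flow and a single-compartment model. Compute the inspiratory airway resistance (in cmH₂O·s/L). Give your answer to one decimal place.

Equation of motion (constant flow): PIP = Vt/C + R·V̇ + PEEP.
R·V̇ = PIP − Vt/C − PEEP = 18.0 − 475/63.3 − 5 = 18.0 − 7.504 − 5 = 5.496 cmH2O.
R = 5.496 / 0.45 = 12.213 cmH2O·s/L.

12.2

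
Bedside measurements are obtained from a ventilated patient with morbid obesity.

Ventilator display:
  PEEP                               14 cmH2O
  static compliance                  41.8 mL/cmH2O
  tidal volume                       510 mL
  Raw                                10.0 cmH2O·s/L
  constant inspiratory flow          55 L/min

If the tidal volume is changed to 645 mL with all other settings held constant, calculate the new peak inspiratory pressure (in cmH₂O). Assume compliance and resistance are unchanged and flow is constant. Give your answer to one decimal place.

38.6

Flow: 55 L/min ÷ 60 = 0.9167 L/s.
PIP = Vt/C + R·V̇ + PEEP (constant-flow equation of motion).
Only the elastic term changes: ΔPIP = ΔVt / C = (645 − 510) / 41.8 = 3.23 cmH2O.
Original PIP = 510/41.8 + 10.0×0.9167 + 14 = 35.368 cmH2O; new PIP = 35.368 + (3.23) = 38.598 cmH2O.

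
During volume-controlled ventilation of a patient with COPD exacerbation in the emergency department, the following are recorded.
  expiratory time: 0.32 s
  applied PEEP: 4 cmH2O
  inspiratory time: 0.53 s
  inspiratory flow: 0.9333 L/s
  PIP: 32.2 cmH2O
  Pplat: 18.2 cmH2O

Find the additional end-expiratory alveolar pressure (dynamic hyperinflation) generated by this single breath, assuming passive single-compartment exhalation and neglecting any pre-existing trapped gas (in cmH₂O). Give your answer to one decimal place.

Vt = flow × Ti = 0.9333 L/s × 0.53 s × 1000 mL/L = 494.65 mL.
R = (PIP − Pplat)/V̇ = (32.2 − 18.2) / 0.9333 = 14.0/0.9333 = 15.001 cmH2O·s/L.
C = Vt/(Pplat − PEEP) = 494.65 / (18.2 − 4) = 494.65/14.2 = 34.835 mL/cmH2O.
τ = R × C = 15.001 × 0.03484 L/cmH2O = 0.5226 s.
Fraction remaining = e^(−Te/τ) = e^(−0.32/0.5226) = 0.5421; trapped volume = 494.65 × 0.5421 = 268.15 mL.
Additional alveolar pressure from trapping ≈ V_trapped / C = 268.15 / 34.835 = 7.698 cmH2O.

7.7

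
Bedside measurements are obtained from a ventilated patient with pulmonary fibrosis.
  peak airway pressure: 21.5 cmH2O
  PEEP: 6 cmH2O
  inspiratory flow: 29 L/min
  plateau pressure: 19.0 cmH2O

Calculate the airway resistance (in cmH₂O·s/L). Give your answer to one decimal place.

Flow: 29 L/min ÷ 60 = 0.4833 L/s.
Raw = (PIP − Pplat) / flow = (21.5 − 19.0) / 0.4833 = 2.5 / 0.4833 = 5.173 cmH2O·s/L.

5.2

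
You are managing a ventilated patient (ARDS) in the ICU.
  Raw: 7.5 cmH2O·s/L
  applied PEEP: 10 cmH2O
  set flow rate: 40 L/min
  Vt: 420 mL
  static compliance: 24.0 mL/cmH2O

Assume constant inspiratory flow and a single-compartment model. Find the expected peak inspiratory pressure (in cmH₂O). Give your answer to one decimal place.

32.5

Flow: 40 L/min ÷ 60 = 0.6667 L/s.
Equation of motion (constant flow): PIP = Vt/C + R·V̇ + PEEP.
PIP = 420/24.0 + 7.5×0.6667 + 10 = 17.5 + 5.0 + 10 = 32.5 cmH2O.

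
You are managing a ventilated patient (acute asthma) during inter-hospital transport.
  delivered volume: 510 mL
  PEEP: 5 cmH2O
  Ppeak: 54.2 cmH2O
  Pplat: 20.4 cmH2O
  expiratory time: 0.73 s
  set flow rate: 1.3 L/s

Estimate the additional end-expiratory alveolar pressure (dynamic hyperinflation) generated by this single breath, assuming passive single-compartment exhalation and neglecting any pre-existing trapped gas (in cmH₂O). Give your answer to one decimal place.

R = (PIP − Pplat)/V̇ = (54.2 − 20.4) / 1.3 = 33.8/1.3 = 26.0 cmH2O·s/L.
C = Vt/(Pplat − PEEP) = 510.0 / (20.4 − 5) = 510.0/15.4 = 33.117 mL/cmH2O.
τ = R × C = 26.0 × 0.03312 L/cmH2O = 0.8611 s.
Fraction remaining = e^(−Te/τ) = e^(−0.73/0.8611) = 0.4284; trapped volume = 510.0 × 0.4284 = 218.48 mL.
Additional alveolar pressure from trapping ≈ V_trapped / C = 218.48 / 33.117 = 6.597 cmH2O.

6.6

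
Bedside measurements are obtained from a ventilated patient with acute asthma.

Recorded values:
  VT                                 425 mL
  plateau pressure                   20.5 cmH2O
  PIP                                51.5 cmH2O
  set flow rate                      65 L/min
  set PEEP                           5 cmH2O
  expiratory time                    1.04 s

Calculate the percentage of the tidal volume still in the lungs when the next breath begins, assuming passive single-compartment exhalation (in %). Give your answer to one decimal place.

26.6

Flow: 65 L/min ÷ 60 = 1.0833 L/s.
R = (PIP − Pplat)/V̇ = (51.5 − 20.5) / 1.0833 = 31.0/1.0833 = 28.616 cmH2O·s/L.
C = Vt/(Pplat − PEEP) = 425.0 / (20.5 − 5) = 425.0/15.5 = 27.419 mL/cmH2O.
τ = R × C = 28.616 × 0.02742 L/cmH2O = 0.7847 s.
Fraction remaining at end-expiration = e^(−Te/τ) = e^(−1.04/0.7847) = 0.2657 → 26.57%.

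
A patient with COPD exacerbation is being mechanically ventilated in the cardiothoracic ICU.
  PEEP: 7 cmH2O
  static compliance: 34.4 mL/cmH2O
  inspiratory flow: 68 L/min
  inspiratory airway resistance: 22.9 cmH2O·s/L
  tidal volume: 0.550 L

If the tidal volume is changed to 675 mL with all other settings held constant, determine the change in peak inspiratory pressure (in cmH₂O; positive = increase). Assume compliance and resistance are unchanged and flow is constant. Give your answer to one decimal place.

3.6

PIP = Vt/C + R·V̇ + PEEP (constant-flow equation of motion).
Only the elastic term changes: ΔPIP = ΔVt / C = (675 − 550) / 34.4 = 3.634 cmH2O.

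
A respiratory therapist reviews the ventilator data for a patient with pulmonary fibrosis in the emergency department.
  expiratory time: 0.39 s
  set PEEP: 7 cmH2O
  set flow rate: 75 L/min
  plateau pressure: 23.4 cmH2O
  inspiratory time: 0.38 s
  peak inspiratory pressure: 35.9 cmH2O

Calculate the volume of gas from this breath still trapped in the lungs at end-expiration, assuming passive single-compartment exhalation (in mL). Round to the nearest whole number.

124

Flow: 75 L/min ÷ 60 = 1.25 L/s.
Vt = flow × Ti = 1.25 L/s × 0.38 s × 1000 mL/L = 475.0 mL.
R = (PIP − Pplat)/V̇ = (35.9 − 23.4) / 1.25 = 12.5/1.25 = 10.0 cmH2O·s/L.
C = Vt/(Pplat − PEEP) = 475.0 / (23.4 − 7) = 475.0/16.4 = 28.963 mL/cmH2O.
τ = R × C = 10.0 × 0.02896 L/cmH2O = 0.2896 s.
Fraction remaining = e^(−Te/τ) = e^(−0.39/0.2896) = 0.2601.
Trapped volume = 475.0 × 0.2601 = 123.55 mL.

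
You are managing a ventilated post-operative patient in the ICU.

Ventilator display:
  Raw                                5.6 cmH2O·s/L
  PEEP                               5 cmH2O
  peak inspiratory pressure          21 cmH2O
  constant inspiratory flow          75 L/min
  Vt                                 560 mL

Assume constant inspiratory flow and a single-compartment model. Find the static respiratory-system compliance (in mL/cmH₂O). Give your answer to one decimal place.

Flow: 75 L/min ÷ 60 = 1.25 L/s.
Equation of motion (constant flow): PIP = Vt/C + R·V̇ + PEEP.
Vt/C = PIP − R·V̇ − PEEP = 21 − 5.6×1.25 − 5 = 21 − 7.0 − 5 = 9.0 cmH2O.
C = Vt / 9.0 = 560 / 9.0 = 62.222 mL/cmH2O.

62.2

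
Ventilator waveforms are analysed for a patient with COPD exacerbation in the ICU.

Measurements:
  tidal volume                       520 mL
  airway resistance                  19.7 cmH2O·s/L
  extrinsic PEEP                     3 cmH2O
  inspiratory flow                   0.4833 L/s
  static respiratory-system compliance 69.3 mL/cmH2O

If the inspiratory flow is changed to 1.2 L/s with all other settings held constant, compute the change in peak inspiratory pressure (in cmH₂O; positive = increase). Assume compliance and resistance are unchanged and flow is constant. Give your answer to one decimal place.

PIP = Vt/C + R·V̇ + PEEP (constant-flow equation of motion).
Only the resistive term changes: ΔPIP = R × ΔV̇ = 19.7 × (1.2 − 0.4833) = 19.7 × 0.7167 = 14.119 cmH2O.

14.1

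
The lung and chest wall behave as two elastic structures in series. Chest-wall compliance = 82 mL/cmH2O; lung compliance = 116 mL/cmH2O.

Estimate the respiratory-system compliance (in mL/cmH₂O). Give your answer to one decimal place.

48.0

Lung and chest wall are elastances in series: 1/Crs = 1/CL + 1/Ccw.
1/Crs = 1/116 + 1/82 = 0.02082.
Crs = 48.031 mL/cmH2O.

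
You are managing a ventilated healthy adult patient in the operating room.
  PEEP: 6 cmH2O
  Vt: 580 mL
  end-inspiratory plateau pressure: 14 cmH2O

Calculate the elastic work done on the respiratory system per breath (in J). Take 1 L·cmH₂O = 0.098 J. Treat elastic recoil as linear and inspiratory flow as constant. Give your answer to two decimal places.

0.23

Elastic work ≈ ½ × (Pplat − PEEP) × Vt = 0.5 × (14 − 6) × 0.580 L = 0.5 × 8.0 × 0.580 = 2.32 L·cmH2O.
× 0.098 J/(L·cmH2O) → 0.2274 J.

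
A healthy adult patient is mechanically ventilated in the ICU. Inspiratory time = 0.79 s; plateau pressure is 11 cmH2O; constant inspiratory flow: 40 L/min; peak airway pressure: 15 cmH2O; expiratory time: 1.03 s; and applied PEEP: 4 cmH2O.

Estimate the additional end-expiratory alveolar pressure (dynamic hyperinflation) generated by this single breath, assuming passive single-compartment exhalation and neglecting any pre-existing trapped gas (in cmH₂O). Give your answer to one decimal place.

0.7

Flow: 40 L/min ÷ 60 = 0.6667 L/s.
Vt = flow × Ti = 0.6667 L/s × 0.79 s × 1000 mL/L = 526.69 mL.
R = (PIP − Pplat)/V̇ = (15 − 11) / 0.6667 = 4.0/0.6667 = 6.0 cmH2O·s/L.
C = Vt/(Pplat − PEEP) = 526.69 / (11 − 4) = 526.69/7.0 = 75.241 mL/cmH2O.
τ = R × C = 6.0 × 0.07524 L/cmH2O = 0.4514 s.
Fraction remaining = e^(−Te/τ) = e^(−1.03/0.4514) = 0.1021; trapped volume = 526.69 × 0.1021 = 53.775 mL.
Additional alveolar pressure from trapping ≈ V_trapped / C = 53.775 / 75.241 = 0.7147 cmH2O.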